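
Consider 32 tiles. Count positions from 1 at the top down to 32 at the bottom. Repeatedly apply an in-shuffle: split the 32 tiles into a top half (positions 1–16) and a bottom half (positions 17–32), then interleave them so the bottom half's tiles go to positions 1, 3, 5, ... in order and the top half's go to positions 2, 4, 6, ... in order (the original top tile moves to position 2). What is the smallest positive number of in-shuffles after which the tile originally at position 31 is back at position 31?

10

Follow position 31 under repeated in-shuffles:
31 → 29 → 25 → 17 → 1 → 2 → 4 → 8 → 16 → 32 → 31
It first returns after 10 in-shuffles.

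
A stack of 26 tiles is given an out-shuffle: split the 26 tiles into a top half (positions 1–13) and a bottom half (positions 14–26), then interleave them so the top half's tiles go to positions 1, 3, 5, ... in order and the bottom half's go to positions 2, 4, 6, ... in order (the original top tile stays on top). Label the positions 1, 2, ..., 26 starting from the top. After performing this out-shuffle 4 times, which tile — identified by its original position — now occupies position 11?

Work backwards from position 11, undoing one out-shuffle at a time:
11 ← 6 ← 16 ← 21 ← 11
So the tile now at position 11 started at position 11.

11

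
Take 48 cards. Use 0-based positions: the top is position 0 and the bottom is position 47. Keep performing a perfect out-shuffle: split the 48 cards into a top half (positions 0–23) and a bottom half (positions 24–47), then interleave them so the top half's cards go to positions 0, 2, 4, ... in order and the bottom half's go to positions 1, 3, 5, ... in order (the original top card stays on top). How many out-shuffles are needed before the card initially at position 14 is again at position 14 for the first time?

23

Follow position 14 under repeated out-shuffles:
14 → 28 → 9 → 18 → 36 → 25 → 3 → 6 → ... → 14 (length 23)
It first returns after 23 out-shuffles.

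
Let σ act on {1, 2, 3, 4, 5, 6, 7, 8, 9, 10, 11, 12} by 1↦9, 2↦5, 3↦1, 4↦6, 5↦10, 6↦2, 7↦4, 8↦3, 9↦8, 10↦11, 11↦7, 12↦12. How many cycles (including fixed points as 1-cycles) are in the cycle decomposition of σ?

Cycle decomposition: (1 9 8 3) (2 5 10 11 7 4 6) (12).
3 cycles.

3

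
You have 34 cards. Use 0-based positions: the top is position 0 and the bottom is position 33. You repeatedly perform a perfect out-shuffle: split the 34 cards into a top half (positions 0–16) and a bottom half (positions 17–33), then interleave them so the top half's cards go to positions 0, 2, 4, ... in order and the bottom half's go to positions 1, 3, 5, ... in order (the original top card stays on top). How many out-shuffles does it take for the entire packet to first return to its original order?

The out-shuffle permutes the 34 positions with cycle lengths [1, 1, 2, 10, 10, 10].
Every card is home exactly when every cycle has completed a whole number of laps, i.e. after lcm(1, 2, 10) = 10 out-shuffles.

10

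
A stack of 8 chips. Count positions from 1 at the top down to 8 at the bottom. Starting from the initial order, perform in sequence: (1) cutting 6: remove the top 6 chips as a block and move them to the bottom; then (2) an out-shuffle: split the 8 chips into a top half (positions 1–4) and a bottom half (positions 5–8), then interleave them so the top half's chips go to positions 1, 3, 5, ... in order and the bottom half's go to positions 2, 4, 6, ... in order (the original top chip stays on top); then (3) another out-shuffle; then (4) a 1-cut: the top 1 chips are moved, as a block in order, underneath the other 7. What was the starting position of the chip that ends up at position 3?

5

Undo the operations in reverse order, starting from position 3:
  undo op 4 (cut 1): 3 ← 4
  undo op 3 (out-shuffle, from bottom half): 4 ← 6
  undo op 2 (out-shuffle, from bottom half): 6 ← 7
  undo op 1 (cut 6): 7 ← 5
So the chip at position 3 came from original position 5.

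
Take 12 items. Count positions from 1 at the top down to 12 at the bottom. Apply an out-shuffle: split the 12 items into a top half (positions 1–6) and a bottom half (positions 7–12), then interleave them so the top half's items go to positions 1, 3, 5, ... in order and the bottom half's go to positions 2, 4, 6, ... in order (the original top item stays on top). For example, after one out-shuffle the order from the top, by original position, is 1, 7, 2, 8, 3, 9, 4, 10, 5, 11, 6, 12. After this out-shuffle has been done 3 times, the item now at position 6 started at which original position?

Work backwards from position 6, undoing one out-shuffle at a time:
6 ← 9 ← 5 ← 3
So the item now at position 6 started at position 3.

3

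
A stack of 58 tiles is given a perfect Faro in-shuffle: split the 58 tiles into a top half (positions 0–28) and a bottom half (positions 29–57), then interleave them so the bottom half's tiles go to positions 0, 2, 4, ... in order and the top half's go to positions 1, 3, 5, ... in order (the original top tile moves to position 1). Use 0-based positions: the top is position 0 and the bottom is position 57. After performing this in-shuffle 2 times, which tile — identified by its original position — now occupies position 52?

Work backwards from position 52, undoing one in-shuffle at a time:
52 ← 55 ← 27
So the tile now at position 52 started at position 27.

27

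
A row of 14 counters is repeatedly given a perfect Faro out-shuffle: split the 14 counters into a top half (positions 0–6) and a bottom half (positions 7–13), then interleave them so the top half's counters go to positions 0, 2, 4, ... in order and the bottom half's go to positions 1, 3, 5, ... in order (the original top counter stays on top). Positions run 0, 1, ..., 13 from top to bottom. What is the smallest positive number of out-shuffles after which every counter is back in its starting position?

12

The out-shuffle permutes the 14 positions with cycle lengths [1, 1, 12].
Every counter is home exactly when every cycle has completed a whole number of laps, i.e. after lcm(1, 12) = 12 out-shuffles.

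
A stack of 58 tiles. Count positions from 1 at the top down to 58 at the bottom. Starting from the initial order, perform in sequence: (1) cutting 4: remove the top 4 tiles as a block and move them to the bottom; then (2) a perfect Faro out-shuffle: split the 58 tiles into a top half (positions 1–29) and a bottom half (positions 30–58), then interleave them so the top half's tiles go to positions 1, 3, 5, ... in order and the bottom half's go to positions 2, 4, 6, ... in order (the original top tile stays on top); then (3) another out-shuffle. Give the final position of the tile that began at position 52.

18

Track the tile from position 52 forward through each operation:
  after op 1 (cut 4): 52 → 48
  after op 2 (out-shuffle): 48 → 38
  after op 3 (out-shuffle): 38 → 18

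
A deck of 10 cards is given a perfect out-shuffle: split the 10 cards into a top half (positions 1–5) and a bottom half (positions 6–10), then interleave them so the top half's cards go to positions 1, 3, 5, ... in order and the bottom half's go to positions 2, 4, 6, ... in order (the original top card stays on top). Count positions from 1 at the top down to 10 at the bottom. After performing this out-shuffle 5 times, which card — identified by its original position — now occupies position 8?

6

Work backwards from position 8, undoing one out-shuffle at a time:
8 ← 9 ← 5 ← 3 ← 2 ← 6
So the card now at position 8 started at position 6.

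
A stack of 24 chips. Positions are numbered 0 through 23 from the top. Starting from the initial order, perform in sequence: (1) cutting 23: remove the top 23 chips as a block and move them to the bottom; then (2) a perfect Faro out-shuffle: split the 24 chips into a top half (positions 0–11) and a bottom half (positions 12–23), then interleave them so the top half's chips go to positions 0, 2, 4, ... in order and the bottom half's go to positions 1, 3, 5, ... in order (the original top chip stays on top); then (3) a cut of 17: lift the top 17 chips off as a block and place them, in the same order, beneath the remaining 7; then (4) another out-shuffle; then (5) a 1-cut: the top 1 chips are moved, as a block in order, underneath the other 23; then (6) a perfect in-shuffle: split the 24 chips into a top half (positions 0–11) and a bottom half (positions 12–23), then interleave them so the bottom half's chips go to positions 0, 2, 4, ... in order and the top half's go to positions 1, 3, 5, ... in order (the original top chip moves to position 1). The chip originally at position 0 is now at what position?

10

Track the chip from position 0 forward through each operation:
  after op 1 (cut 23): 0 → 1
  after op 2 (out-shuffle): 1 → 2
  after op 3 (cut 17): 2 → 9
  after op 4 (out-shuffle): 9 → 18
  after op 5 (cut 1): 18 → 17
  after op 6 (in-shuffle): 17 → 10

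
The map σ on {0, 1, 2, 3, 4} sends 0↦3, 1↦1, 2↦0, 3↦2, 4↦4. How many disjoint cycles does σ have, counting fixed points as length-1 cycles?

3

Cycle decomposition: (0 3 2) (1) (4).
3 cycles.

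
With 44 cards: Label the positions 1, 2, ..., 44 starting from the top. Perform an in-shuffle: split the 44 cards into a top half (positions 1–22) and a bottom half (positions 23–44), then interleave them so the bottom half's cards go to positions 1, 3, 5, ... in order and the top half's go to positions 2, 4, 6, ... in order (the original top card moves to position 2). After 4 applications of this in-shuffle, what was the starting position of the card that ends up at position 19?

4

Work backwards from position 19, undoing one in-shuffle at a time:
19 ← 32 ← 16 ← 8 ← 4
So the card now at position 19 started at position 4.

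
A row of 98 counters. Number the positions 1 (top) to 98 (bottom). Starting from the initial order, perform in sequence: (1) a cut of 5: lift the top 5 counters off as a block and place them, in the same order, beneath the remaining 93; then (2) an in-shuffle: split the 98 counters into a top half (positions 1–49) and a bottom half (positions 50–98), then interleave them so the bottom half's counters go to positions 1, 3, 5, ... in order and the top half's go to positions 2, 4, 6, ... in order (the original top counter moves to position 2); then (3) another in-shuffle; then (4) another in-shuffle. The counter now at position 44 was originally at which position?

Undo the operations in reverse order, starting from position 44:
  undo op 4 (in-shuffle, from top half): 44 ← 22
  undo op 3 (in-shuffle, from top half): 22 ← 11
  undo op 2 (in-shuffle, from bottom half): 11 ← 55
  undo op 1 (cut 5): 55 ← 60
So the counter at position 44 came from original position 60.

60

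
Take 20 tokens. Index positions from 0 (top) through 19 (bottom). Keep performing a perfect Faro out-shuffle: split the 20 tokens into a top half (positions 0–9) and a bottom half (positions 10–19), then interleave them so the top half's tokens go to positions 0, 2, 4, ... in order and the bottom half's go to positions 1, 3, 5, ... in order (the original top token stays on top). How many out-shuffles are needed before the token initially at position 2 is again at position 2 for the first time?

18

Follow position 2 under repeated out-shuffles:
2 → 4 → 8 → 16 → 13 → 7 → 14 → 9 → 18 → 17 → 15 → 11 → 3 → 6 → 12 → 5 → 10 → 1 → 2
It first returns after 18 out-shuffles.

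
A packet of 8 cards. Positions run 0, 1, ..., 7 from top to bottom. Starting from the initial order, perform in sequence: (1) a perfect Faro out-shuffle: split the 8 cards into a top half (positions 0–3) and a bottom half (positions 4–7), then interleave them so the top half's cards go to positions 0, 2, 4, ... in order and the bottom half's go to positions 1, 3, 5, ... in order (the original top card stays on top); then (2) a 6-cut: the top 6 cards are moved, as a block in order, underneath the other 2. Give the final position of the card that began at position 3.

Track the card from position 3 forward through each operation:
  after op 1 (out-shuffle): 3 → 6
  after op 2 (cut 6): 6 → 0

0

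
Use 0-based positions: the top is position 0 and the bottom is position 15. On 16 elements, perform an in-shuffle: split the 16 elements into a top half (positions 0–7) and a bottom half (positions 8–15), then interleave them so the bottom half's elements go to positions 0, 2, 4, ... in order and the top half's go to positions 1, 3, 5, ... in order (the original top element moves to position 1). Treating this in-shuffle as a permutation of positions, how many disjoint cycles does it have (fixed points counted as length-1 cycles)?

Trace each unvisited position around until it returns:
(0 1 3 7 15 14 12 8) (2 5 11 6 13 10 4 9)
2 cycles in total.

2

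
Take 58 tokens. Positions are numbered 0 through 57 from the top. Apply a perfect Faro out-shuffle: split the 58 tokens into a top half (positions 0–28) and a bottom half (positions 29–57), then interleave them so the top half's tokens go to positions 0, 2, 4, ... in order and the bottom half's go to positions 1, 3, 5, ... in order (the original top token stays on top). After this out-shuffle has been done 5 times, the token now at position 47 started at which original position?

Work backwards from position 47, undoing one out-shuffle at a time:
47 ← 52 ← 26 ← 13 ← 35 ← 46
So the token now at position 47 started at position 46.

46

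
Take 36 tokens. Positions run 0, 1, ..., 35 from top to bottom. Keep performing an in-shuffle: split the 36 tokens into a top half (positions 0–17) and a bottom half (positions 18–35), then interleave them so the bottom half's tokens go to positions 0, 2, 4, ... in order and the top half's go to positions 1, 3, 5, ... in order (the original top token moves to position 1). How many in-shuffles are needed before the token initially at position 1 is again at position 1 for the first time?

36

Follow position 1 under repeated in-shuffles:
1 → 3 → 7 → 15 → 31 → 26 → 16 → 33 → ... → 1 (length 36)
It first returns after 36 in-shuffles.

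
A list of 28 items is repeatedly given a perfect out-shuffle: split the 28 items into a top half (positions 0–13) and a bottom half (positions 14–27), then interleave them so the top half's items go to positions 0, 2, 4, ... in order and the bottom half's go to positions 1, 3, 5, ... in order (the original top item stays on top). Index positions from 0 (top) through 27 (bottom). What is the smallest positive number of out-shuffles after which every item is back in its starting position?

The out-shuffle permutes the 28 positions with cycle lengths [1, 1, 2, 6, 18].
Every item is home exactly when every cycle has completed a whole number of laps, i.e. after lcm(1, 2, 6, 18) = 18 out-shuffles.

18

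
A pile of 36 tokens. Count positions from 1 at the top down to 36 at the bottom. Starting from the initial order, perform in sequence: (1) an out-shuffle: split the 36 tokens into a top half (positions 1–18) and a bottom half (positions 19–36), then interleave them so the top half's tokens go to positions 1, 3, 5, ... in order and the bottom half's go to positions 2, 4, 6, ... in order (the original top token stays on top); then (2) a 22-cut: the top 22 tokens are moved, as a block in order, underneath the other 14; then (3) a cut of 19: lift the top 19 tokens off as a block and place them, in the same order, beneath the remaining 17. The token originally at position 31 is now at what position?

Track the token from position 31 forward through each operation:
  after op 1 (out-shuffle): 31 → 26
  after op 2 (cut 22): 26 → 4
  after op 3 (cut 19): 4 → 21

21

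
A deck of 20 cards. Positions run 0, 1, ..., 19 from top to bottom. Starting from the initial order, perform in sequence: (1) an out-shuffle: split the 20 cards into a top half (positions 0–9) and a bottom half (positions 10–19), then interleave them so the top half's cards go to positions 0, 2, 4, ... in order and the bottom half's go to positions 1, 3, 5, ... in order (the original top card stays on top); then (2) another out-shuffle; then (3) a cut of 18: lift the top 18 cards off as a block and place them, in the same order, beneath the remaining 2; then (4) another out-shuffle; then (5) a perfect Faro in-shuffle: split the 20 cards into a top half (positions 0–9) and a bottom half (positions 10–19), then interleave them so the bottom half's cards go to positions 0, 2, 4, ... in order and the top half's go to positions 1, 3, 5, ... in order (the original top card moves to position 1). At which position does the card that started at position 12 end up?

11

Track the card from position 12 forward through each operation:
  after op 1 (out-shuffle): 12 → 5
  after op 2 (out-shuffle): 5 → 10
  after op 3 (cut 18): 10 → 12
  after op 4 (out-shuffle): 12 → 5
  after op 5 (in-shuffle): 5 → 11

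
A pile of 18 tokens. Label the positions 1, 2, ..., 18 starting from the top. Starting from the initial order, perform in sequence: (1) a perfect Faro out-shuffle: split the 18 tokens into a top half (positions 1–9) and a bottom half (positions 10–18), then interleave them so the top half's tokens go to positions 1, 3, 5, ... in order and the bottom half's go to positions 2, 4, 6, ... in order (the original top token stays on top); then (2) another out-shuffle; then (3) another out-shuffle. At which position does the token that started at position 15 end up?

Track the token from position 15 forward through each operation:
  after op 1 (out-shuffle): 15 → 12
  after op 2 (out-shuffle): 12 → 6
  after op 3 (out-shuffle): 6 → 11

11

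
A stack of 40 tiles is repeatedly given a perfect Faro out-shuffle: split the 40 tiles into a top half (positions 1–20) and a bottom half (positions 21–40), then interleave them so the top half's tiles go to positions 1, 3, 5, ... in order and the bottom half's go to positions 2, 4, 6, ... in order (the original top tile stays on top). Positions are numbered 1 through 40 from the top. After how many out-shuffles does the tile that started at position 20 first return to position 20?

12

Follow position 20 under repeated out-shuffles:
20 → 39 → 38 → 36 → 32 → 24 → 8 → 15 → 29 → 18 → 35 → 30 → 20
It first returns after 12 out-shuffles.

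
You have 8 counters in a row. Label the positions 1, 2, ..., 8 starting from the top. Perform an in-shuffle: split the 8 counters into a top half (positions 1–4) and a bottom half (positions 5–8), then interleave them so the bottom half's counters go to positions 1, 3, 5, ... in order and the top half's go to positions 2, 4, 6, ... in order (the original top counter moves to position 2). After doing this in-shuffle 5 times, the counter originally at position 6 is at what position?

3

Track the counter's position through each in-shuffle:
6 → 3 → 6 → 3 → 6 → 3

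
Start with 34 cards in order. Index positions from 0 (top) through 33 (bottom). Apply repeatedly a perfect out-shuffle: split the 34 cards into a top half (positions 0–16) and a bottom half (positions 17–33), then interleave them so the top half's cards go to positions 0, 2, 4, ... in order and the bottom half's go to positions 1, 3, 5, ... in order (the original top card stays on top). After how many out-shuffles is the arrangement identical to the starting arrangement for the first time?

10

The out-shuffle permutes the 34 positions with cycle lengths [1, 1, 2, 10, 10, 10].
Every card is home exactly when every cycle has completed a whole number of laps, i.e. after lcm(1, 2, 10) = 10 out-shuffles.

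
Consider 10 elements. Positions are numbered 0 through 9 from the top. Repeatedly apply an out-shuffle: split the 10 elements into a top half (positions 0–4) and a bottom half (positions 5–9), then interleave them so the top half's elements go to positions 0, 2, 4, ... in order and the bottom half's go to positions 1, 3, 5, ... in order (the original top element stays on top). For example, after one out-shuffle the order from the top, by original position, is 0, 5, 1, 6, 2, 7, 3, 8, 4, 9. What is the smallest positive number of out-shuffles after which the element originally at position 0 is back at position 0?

Position 0 is fixed by the out-shuffle; it is already back after 1 application.

1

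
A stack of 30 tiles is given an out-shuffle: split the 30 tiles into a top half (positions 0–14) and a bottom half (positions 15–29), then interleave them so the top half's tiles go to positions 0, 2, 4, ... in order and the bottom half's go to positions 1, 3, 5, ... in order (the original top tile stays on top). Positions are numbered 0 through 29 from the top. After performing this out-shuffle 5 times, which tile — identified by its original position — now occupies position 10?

13

Work backwards from position 10, undoing one out-shuffle at a time:
10 ← 5 ← 17 ← 23 ← 26 ← 13
So the tile now at position 10 started at position 13.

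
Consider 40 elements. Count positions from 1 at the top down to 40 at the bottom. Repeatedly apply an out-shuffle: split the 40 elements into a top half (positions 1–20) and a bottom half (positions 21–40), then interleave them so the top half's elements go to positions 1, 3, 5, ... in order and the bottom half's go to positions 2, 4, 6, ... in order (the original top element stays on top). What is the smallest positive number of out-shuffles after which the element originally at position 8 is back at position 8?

Follow position 8 under repeated out-shuffles:
8 → 15 → 29 → 18 → 35 → 30 → 20 → 39 → 38 → 36 → 32 → 24 → 8
It first returns after 12 out-shuffles.

12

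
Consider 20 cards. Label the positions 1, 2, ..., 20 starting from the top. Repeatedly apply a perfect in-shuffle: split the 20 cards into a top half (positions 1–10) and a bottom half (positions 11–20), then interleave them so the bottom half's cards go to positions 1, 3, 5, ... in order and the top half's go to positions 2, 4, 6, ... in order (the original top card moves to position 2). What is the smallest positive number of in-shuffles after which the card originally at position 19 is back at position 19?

6

Follow position 19 under repeated in-shuffles:
19 → 17 → 13 → 5 → 10 → 20 → 19
It first returns after 6 in-shuffles.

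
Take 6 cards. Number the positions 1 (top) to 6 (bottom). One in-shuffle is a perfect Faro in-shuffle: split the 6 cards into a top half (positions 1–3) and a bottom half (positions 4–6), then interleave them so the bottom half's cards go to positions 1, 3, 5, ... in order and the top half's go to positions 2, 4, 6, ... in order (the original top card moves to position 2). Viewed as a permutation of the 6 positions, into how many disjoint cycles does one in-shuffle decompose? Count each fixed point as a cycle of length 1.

2

Trace each unvisited position around until it returns:
(1 2 4) (3 6 5)
2 cycles in total.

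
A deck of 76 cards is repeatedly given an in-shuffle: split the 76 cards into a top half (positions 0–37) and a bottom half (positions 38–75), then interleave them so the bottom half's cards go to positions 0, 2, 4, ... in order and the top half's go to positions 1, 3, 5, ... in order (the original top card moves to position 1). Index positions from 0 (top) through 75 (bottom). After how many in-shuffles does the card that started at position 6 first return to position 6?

10

Follow position 6 under repeated in-shuffles:
6 → 13 → 27 → 55 → 34 → 69 → 62 → 48 → 20 → 41 → 6
It first returns after 10 in-shuffles.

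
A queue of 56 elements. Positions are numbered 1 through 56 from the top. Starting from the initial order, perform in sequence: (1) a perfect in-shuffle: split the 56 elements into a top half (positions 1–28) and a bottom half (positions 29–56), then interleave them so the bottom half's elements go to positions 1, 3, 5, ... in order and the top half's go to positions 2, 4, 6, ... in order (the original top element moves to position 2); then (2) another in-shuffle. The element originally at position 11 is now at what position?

44

Track the element from position 11 forward through each operation:
  after op 1 (in-shuffle): 11 → 22
  after op 2 (in-shuffle): 22 → 44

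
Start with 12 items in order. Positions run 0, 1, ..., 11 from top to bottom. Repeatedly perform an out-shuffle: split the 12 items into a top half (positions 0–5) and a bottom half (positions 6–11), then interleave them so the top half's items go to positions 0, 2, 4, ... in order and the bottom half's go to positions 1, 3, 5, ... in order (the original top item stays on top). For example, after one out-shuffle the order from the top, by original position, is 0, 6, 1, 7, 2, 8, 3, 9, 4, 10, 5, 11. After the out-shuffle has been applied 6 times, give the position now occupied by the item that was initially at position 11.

Position 11 is a fixed point of every out-shuffle, so the item never moves.

11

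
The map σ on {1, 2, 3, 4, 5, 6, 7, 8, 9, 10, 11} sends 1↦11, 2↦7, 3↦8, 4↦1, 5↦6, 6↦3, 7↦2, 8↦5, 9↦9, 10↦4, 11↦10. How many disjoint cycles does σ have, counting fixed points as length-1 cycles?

4

Cycle decomposition: (1 11 10 4) (2 7) (3 8 5 6) (9).
4 cycles.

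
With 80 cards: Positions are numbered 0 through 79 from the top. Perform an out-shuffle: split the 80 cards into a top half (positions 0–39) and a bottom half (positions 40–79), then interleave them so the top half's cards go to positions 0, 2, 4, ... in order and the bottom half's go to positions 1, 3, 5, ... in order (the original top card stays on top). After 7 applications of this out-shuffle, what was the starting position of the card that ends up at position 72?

Work backwards from position 72, undoing one out-shuffle at a time:
72 ← 36 ← 18 ← 9 ← 44 ← 22 ← 11 ← 45
So the card now at position 72 started at position 45.

45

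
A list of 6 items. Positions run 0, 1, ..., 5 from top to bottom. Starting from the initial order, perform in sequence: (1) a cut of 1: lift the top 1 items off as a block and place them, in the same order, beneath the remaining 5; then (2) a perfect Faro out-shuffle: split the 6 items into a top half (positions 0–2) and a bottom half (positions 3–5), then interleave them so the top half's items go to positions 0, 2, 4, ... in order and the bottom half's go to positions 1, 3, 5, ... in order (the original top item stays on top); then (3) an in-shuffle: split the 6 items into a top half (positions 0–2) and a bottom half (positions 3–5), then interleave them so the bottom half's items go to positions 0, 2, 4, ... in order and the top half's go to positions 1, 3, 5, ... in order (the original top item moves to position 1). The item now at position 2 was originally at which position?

3

Undo the operations in reverse order, starting from position 2:
  undo op 3 (in-shuffle, from bottom half): 2 ← 4
  undo op 2 (out-shuffle, from top half): 4 ← 2
  undo op 1 (cut 1): 2 ← 3
So the item at position 2 came from original position 3.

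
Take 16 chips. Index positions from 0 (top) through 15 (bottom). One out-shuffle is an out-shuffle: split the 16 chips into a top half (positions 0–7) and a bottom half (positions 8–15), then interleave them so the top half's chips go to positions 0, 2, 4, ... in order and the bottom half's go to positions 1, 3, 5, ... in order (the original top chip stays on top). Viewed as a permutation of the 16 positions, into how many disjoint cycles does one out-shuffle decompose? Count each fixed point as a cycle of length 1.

6

Trace each unvisited position around until it returns:
(0) (1 2 4 8) (3 6 12 9) (5 10) (7 14 13 11) (15)
6 cycles in total.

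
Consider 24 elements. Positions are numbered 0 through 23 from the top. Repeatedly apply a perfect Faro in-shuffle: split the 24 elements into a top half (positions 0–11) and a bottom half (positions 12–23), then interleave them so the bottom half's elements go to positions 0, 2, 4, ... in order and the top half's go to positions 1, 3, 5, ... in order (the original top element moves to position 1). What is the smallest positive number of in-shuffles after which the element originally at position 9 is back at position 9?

4

Follow position 9 under repeated in-shuffles:
9 → 19 → 14 → 4 → 9
It first returns after 4 in-shuffles.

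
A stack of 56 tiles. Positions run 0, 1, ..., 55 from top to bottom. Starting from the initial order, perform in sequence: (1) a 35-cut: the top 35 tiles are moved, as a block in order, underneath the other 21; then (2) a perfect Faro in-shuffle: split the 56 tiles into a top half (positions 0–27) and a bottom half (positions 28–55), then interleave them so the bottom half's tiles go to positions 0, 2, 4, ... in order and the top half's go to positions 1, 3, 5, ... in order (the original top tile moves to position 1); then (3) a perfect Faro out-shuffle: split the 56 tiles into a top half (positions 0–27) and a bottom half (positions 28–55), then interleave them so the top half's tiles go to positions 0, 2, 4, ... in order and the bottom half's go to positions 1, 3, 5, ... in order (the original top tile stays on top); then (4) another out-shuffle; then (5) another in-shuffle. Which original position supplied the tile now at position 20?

53

Undo the operations in reverse order, starting from position 20:
  undo op 5 (in-shuffle, from bottom half): 20 ← 38
  undo op 4 (out-shuffle, from top half): 38 ← 19
  undo op 3 (out-shuffle, from bottom half): 19 ← 37
  undo op 2 (in-shuffle, from top half): 37 ← 18
  undo op 1 (cut 35): 18 ← 53
So the tile at position 20 came from original position 53.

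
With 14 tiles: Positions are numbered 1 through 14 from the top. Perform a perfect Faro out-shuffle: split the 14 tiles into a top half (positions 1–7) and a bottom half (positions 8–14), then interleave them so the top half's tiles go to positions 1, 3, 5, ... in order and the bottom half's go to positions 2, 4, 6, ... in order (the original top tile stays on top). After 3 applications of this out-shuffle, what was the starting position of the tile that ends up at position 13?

Work backwards from position 13, undoing one out-shuffle at a time:
13 ← 7 ← 4 ← 9
So the tile now at position 13 started at position 9.

9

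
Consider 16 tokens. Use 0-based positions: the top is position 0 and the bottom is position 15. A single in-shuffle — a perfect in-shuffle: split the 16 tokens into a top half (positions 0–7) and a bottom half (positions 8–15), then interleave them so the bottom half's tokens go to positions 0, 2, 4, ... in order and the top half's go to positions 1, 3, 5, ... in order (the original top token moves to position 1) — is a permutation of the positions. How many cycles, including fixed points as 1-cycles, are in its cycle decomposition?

2

Trace each unvisited position around until it returns:
(0 1 3 7 15 14 12 8) (2 5 11 6 13 10 4 9)
2 cycles in total.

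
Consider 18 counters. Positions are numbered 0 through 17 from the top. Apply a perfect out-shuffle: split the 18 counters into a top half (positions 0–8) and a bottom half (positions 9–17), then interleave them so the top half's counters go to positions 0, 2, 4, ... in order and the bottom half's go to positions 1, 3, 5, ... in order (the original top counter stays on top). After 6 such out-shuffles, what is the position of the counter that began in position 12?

3

Track the counter's position through each out-shuffle:
12 → 7 → 14 → 11 → 5 → 10 → 3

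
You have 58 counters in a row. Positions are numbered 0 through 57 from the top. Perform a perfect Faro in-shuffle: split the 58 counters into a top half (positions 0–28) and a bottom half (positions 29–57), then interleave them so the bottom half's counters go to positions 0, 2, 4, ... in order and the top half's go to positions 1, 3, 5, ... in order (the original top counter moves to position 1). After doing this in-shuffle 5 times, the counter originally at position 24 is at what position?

Track the counter's position through each in-shuffle:
24 → 49 → 40 → 22 → 45 → 32

32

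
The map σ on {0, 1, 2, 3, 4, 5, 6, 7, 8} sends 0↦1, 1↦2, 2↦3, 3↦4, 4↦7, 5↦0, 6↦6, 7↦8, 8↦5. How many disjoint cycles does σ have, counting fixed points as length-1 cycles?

2

Cycle decomposition: (0 1 2 3 4 7 8 5) (6).
2 cycles.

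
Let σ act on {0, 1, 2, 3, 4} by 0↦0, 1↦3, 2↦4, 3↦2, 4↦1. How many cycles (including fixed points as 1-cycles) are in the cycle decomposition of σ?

Cycle decomposition: (0) (1 3 2 4).
2 cycles.

2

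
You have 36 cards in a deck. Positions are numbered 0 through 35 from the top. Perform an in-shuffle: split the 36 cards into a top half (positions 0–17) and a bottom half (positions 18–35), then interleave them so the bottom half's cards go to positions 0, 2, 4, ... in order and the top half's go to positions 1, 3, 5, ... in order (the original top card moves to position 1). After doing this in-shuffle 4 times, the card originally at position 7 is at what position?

Track the card's position through each in-shuffle:
7 → 15 → 31 → 26 → 16

16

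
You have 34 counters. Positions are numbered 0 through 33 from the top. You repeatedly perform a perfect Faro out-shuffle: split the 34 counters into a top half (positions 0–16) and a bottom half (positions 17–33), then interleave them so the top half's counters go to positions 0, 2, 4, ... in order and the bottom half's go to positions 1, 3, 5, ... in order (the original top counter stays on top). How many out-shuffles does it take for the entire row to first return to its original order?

10

The out-shuffle permutes the 34 positions with cycle lengths [1, 1, 2, 10, 10, 10].
Every counter is home exactly when every cycle has completed a whole number of laps, i.e. after lcm(1, 2, 10) = 10 out-shuffles.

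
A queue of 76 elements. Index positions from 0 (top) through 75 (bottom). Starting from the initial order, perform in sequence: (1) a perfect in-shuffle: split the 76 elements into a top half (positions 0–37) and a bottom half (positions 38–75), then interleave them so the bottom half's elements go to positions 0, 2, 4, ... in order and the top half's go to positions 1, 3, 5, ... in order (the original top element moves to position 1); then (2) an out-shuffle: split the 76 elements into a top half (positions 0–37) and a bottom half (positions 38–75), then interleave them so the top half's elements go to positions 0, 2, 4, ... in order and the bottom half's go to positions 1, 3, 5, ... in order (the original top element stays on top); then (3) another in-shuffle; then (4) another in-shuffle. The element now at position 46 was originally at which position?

Undo the operations in reverse order, starting from position 46:
  undo op 4 (in-shuffle, from bottom half): 46 ← 61
  undo op 3 (in-shuffle, from top half): 61 ← 30
  undo op 2 (out-shuffle, from top half): 30 ← 15
  undo op 1 (in-shuffle, from top half): 15 ← 7
So the element at position 46 came from original position 7.

7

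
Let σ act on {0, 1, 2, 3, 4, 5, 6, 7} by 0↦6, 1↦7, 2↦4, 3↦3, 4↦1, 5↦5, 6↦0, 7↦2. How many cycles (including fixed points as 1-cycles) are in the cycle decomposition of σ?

4

Cycle decomposition: (0 6) (1 7 2 4) (3) (5).
4 cycles.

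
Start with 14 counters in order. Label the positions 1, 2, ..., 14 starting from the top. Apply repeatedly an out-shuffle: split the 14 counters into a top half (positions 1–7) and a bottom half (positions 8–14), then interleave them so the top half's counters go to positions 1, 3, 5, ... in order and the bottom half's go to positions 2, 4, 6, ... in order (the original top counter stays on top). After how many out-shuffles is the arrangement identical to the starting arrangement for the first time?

The out-shuffle permutes the 14 positions with cycle lengths [1, 1, 12].
Every counter is home exactly when every cycle has completed a whole number of laps, i.e. after lcm(1, 12) = 12 out-shuffles.

12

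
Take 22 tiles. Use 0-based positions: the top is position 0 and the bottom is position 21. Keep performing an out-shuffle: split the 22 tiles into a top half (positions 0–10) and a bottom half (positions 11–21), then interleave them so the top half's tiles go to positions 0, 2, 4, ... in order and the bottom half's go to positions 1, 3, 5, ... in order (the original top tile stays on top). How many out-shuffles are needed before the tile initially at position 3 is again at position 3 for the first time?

Follow position 3 under repeated out-shuffles:
3 → 6 → 12 → 3
It first returns after 3 out-shuffles.

3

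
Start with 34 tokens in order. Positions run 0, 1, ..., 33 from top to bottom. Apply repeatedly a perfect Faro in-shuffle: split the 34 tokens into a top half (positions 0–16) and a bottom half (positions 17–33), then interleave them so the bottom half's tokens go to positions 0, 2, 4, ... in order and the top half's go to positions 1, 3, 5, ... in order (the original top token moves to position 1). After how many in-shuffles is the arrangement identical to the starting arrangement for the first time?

12

The in-shuffle permutes the 34 positions with cycle lengths [3, 3, 4, 12, 12].
Every token is home exactly when every cycle has completed a whole number of laps, i.e. after lcm(3, 4, 12) = 12 in-shuffles.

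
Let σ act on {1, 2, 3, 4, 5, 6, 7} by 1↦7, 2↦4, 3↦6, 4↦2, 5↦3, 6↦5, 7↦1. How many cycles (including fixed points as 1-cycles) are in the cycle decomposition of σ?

3

Cycle decomposition: (1 7) (2 4) (3 6 5).
3 cycles.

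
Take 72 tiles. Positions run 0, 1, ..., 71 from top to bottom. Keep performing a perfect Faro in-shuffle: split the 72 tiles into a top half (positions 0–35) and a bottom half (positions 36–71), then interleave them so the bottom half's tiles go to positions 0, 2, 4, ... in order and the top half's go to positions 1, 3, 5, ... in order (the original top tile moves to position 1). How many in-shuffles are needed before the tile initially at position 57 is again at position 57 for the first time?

9

Follow position 57 under repeated in-shuffles:
57 → 42 → 12 → 25 → 51 → 30 → 61 → 50 → 28 → 57
It first returns after 9 in-shuffles.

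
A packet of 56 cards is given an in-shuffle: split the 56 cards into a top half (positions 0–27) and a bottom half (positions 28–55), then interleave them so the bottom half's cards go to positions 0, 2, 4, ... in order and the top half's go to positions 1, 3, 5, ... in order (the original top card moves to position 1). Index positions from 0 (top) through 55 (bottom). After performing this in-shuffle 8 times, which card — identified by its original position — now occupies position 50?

Work backwards from position 50, undoing one in-shuffle at a time:
50 ← 53 ← 26 ← 41 ← 20 ← 38 ← 47 ← 23 ← 11
So the card now at position 50 started at position 11.

11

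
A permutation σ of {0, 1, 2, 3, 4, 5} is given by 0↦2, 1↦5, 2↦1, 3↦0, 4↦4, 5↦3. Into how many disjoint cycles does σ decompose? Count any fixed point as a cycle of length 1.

Cycle decomposition: (0 2 1 5 3) (4).
2 cycles.

2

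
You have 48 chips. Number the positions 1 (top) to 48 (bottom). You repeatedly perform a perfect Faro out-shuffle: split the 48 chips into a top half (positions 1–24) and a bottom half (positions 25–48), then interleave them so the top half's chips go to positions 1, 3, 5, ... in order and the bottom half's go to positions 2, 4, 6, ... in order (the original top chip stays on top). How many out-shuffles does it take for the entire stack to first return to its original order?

23

The out-shuffle permutes the 48 positions with cycle lengths [1, 1, 23, 23].
Every chip is home exactly when every cycle has completed a whole number of laps, i.e. after lcm(1, 23) = 23 out-shuffles.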